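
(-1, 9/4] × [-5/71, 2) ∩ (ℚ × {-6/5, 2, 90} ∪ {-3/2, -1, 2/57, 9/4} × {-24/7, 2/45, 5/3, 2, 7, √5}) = {2/57, 9/4} × {2/45, 5/3}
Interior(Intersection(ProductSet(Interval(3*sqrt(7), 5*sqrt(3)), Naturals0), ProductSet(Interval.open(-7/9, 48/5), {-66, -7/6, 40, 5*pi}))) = EmptySet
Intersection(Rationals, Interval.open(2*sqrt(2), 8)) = Intersection(Interval.open(2*sqrt(2), 8), Rationals)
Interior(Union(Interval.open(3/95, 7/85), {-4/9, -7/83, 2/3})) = Interval.open(3/95, 7/85)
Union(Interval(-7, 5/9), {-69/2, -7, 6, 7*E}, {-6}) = Union({-69/2, 6, 7*E}, Interval(-7, 5/9))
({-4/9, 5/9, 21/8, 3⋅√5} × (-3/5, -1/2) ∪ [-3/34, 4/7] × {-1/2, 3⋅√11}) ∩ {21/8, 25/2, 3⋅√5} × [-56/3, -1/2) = {21/8, 3⋅√5} × (-3/5, -1/2)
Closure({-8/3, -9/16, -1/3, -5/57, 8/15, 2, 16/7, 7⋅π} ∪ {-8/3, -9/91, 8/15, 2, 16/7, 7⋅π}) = {-8/3, -9/16, -1/3, -9/91, -5/57, 8/15, 2, 16/7, 7⋅π}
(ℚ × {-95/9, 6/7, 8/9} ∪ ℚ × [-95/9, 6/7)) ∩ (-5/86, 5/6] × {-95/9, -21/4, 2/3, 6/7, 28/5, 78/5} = (ℚ ∩ (-5/86, 5/6]) × {-95/9, -21/4, 2/3, 6/7}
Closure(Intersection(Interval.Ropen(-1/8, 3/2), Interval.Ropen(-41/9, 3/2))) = Interval(-1/8, 3/2)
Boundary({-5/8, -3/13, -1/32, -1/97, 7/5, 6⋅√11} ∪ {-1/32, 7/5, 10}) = {-5/8, -3/13, -1/32, -1/97, 7/5, 10, 6⋅√11}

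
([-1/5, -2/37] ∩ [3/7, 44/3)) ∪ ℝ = ℝ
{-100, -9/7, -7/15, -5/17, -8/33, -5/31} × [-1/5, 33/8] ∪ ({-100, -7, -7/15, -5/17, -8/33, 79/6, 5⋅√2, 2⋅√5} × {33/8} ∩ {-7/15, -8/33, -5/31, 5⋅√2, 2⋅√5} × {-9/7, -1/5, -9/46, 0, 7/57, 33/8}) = ({-100, -9/7, -7/15, -5/17, -8/33, -5/31} × [-1/5, 33/8]) ∪ ({-7/15, -8/33, 5⋅√2, 2⋅√5} × {33/8})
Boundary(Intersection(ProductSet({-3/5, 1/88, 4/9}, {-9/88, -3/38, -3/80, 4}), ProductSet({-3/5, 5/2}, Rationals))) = ProductSet({-3/5}, {-9/88, -3/38, -3/80, 4})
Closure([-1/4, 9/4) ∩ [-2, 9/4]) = [-1/4, 9/4]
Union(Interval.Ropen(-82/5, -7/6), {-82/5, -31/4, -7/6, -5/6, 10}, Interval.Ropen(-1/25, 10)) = Union({-5/6}, Interval(-82/5, -7/6), Interval(-1/25, 10))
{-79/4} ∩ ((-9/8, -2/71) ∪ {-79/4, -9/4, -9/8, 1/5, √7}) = {-79/4}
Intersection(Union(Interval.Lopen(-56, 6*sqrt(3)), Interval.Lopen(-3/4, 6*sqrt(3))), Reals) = Interval.Lopen(-56, 6*sqrt(3))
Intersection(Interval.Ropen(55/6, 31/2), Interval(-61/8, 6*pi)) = Interval.Ropen(55/6, 31/2)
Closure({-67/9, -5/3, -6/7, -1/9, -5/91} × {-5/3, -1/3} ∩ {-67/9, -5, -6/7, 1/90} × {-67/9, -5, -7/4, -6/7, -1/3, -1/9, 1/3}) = {-67/9, -6/7} × {-1/3}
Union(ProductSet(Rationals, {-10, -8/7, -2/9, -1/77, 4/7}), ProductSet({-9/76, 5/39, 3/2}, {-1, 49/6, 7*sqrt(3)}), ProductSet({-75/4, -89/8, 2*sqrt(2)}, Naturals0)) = Union(ProductSet({-75/4, -89/8, 2*sqrt(2)}, Naturals0), ProductSet({-9/76, 5/39, 3/2}, {-1, 49/6, 7*sqrt(3)}), ProductSet(Rationals, {-10, -8/7, -2/9, -1/77, 4/7}))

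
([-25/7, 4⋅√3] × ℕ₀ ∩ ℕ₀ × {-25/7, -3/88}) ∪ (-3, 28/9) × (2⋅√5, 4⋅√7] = (-3, 28/9) × (2⋅√5, 4⋅√7]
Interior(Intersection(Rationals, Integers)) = EmptySet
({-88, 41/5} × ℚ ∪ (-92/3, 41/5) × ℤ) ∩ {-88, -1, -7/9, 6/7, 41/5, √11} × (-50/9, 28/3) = ({-88, 41/5} × (ℚ ∩ (-50/9, 28/3))) ∪ ({-1, -7/9, 6/7, √11} × {-5, -4, …, 9})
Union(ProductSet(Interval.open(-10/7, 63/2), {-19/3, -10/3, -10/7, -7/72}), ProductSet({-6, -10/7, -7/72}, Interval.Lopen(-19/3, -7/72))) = Union(ProductSet({-6, -10/7, -7/72}, Interval.Lopen(-19/3, -7/72)), ProductSet(Interval.open(-10/7, 63/2), {-19/3, -10/3, -10/7, -7/72}))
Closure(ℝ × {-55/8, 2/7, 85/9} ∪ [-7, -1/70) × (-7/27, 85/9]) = (ℝ × {-55/8, 2/7, 85/9}) ∪ ({-7, -1/70} × [-7/27, 85/9]) ∪ ([-7, -1/70] × {-7/27, 85/9}) ∪ ([-7, -1/70) × (-7/27, 85/9])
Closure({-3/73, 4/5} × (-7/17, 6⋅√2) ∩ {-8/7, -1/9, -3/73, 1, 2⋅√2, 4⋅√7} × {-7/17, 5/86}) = {-3/73} × {5/86}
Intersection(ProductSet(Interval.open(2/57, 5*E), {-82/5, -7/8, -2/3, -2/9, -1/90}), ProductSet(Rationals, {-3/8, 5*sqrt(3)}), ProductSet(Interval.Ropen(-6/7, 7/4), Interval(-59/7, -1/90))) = EmptySet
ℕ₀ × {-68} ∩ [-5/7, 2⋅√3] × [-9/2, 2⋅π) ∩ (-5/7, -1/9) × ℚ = ∅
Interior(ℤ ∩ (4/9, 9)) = ∅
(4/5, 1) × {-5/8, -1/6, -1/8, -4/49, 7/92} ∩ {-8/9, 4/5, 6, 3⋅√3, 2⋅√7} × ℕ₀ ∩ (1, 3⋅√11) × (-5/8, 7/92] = ∅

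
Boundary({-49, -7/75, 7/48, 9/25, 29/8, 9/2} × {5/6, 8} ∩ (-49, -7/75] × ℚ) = {-7/75} × {5/6, 8}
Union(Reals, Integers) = Reals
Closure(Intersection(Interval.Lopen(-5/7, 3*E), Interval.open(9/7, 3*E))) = Interval(9/7, 3*E)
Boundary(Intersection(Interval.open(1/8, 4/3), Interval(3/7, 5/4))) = {3/7, 5/4}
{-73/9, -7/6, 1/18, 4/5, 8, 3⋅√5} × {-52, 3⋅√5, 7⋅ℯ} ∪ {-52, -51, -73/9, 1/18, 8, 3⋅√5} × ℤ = ({-52, -51, -73/9, 1/18, 8, 3⋅√5} × ℤ) ∪ ({-73/9, -7/6, 1/18, 4/5, 8, 3⋅√5} × {-52, 3⋅√5, 7⋅ℯ})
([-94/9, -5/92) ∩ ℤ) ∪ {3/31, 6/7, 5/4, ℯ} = {-10, -9, …, -1} ∪ {3/31, 6/7, 5/4, ℯ}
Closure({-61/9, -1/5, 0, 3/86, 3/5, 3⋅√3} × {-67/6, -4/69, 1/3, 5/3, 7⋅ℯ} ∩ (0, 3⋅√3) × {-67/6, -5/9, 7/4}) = {3/86, 3/5} × {-67/6}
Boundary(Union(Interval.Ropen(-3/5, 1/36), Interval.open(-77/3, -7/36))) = {-77/3, 1/36}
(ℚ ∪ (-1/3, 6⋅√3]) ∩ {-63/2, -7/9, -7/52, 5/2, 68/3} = {-63/2, -7/9, -7/52, 5/2, 68/3}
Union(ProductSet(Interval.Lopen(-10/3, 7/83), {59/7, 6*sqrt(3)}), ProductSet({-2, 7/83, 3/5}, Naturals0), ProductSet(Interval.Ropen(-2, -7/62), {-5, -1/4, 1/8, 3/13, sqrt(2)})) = Union(ProductSet({-2, 7/83, 3/5}, Naturals0), ProductSet(Interval.Lopen(-10/3, 7/83), {59/7, 6*sqrt(3)}), ProductSet(Interval.Ropen(-2, -7/62), {-5, -1/4, 1/8, 3/13, sqrt(2)}))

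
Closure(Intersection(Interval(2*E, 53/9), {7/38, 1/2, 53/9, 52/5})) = {53/9}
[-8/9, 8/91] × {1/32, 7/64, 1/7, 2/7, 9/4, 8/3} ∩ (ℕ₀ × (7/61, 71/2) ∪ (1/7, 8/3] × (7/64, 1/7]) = {0} × {1/7, 2/7, 9/4, 8/3}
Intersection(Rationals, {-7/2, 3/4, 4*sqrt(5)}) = {-7/2, 3/4}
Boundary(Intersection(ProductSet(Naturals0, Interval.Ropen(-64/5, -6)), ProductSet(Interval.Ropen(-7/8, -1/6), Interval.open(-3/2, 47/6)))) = EmptySet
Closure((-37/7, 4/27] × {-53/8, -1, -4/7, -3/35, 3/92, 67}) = [-37/7, 4/27] × {-53/8, -1, -4/7, -3/35, 3/92, 67}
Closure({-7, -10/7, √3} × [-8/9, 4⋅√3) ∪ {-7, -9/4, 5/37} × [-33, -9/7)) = ({-7, -9/4, 5/37} × [-33, -9/7]) ∪ ({-7, -10/7, √3} × [-8/9, 4⋅√3])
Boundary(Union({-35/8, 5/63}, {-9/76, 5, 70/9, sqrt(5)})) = {-35/8, -9/76, 5/63, 5, 70/9, sqrt(5)}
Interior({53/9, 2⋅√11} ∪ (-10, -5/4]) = (-10, -5/4)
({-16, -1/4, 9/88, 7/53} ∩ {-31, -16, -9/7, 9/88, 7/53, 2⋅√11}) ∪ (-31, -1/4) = (-31, -1/4) ∪ {9/88, 7/53}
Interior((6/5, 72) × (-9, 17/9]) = (6/5, 72) × (-9, 17/9)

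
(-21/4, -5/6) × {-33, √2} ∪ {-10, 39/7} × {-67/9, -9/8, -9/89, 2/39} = ({-10, 39/7} × {-67/9, -9/8, -9/89, 2/39}) ∪ ((-21/4, -5/6) × {-33, √2})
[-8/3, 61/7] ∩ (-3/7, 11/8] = (-3/7, 11/8]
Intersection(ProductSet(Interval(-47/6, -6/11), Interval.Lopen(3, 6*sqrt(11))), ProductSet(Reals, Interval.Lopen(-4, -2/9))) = EmptySet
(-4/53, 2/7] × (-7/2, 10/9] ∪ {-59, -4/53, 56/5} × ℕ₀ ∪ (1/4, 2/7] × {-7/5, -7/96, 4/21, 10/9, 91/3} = ({-59, -4/53, 56/5} × ℕ₀) ∪ ((-4/53, 2/7] × (-7/2, 10/9]) ∪ ((1/4, 2/7] × {-7/5, -7/96, 4/21, 10/9, 91/3})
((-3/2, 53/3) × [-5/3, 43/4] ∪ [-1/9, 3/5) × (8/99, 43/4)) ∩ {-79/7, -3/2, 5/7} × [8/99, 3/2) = {5/7} × [8/99, 3/2)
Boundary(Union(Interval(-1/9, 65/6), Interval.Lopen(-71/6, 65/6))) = {-71/6, 65/6}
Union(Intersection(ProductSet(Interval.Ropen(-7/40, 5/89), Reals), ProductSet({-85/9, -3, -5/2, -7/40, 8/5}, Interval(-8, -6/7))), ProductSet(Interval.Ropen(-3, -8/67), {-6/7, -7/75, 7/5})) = Union(ProductSet({-7/40}, Interval(-8, -6/7)), ProductSet(Interval.Ropen(-3, -8/67), {-6/7, -7/75, 7/5}))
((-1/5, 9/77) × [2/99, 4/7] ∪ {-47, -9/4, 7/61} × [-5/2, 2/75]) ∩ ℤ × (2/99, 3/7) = ({-47} × (2/99, 2/75]) ∪ ({0} × (2/99, 3/7))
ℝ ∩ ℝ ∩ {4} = {4}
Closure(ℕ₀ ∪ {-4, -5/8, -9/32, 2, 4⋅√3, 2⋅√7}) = {-4, -5/8, -9/32, 4⋅√3, 2⋅√7} ∪ ℕ₀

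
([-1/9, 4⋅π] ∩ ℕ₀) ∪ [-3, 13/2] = [-3, 13/2] ∪ {0, 1, …, 12}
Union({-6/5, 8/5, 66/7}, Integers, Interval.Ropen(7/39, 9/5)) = Union({-6/5, 66/7}, Integers, Interval.Ropen(7/39, 9/5))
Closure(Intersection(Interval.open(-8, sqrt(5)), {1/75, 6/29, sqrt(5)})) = {1/75, 6/29}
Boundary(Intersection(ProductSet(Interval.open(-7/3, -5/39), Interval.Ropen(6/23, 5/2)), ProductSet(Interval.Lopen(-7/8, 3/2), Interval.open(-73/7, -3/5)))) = EmptySet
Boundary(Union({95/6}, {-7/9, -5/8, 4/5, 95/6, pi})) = {-7/9, -5/8, 4/5, 95/6, pi}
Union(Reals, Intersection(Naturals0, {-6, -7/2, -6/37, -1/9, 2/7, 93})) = Reals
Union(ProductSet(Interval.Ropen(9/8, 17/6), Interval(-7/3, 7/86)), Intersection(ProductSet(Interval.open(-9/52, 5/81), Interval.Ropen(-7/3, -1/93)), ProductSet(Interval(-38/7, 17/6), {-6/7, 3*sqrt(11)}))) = Union(ProductSet(Interval.open(-9/52, 5/81), {-6/7}), ProductSet(Interval.Ropen(9/8, 17/6), Interval(-7/3, 7/86)))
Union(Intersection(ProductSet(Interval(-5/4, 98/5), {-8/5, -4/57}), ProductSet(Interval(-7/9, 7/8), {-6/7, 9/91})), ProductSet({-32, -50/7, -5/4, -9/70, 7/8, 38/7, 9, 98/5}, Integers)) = ProductSet({-32, -50/7, -5/4, -9/70, 7/8, 38/7, 9, 98/5}, Integers)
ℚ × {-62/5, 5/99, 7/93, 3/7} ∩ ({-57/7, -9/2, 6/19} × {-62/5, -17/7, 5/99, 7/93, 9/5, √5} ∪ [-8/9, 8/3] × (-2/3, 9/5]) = ({-57/7, -9/2, 6/19} × {-62/5, 5/99, 7/93}) ∪ ((ℚ ∩ [-8/9, 8/3]) × {5/99, 7/93, 3/7})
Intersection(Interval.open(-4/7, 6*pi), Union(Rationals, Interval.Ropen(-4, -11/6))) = Intersection(Interval.open(-4/7, 6*pi), Rationals)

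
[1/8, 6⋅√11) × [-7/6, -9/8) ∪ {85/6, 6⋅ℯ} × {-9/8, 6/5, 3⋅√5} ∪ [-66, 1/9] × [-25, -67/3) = ([-66, 1/9] × [-25, -67/3)) ∪ ({85/6, 6⋅ℯ} × {-9/8, 6/5, 3⋅√5}) ∪ ([1/8, 6⋅√11) × [-7/6, -9/8))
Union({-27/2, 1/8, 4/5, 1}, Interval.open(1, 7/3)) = Union({-27/2, 1/8, 4/5}, Interval.Ropen(1, 7/3))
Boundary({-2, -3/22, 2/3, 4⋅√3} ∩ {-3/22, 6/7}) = {-3/22}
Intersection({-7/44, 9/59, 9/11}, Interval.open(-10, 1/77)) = {-7/44}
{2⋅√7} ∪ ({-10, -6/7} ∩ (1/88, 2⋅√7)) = {2⋅√7}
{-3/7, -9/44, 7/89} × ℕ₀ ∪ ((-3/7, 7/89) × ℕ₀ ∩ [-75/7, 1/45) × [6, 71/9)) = ({-3/7, -9/44, 7/89} × ℕ₀) ∪ ((-3/7, 1/45) × {6, 7})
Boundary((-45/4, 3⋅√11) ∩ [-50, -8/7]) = {-45/4, -8/7}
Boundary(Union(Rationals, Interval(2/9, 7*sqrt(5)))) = Union(Interval(-oo, 2/9), Interval(7*sqrt(5), oo))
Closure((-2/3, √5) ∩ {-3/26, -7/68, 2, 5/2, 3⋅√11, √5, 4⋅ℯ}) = {-3/26, -7/68, 2}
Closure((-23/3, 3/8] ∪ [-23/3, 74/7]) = [-23/3, 74/7]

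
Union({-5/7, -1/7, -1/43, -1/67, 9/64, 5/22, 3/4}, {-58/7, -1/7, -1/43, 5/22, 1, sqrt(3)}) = {-58/7, -5/7, -1/7, -1/43, -1/67, 9/64, 5/22, 3/4, 1, sqrt(3)}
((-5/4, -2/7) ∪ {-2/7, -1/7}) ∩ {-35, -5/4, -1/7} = {-1/7}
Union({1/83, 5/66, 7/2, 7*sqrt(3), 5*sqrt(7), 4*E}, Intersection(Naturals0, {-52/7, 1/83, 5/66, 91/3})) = {1/83, 5/66, 7/2, 7*sqrt(3), 5*sqrt(7), 4*E}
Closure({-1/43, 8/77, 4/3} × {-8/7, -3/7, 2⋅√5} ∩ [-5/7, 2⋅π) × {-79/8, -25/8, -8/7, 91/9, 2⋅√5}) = {-1/43, 8/77, 4/3} × {-8/7, 2⋅√5}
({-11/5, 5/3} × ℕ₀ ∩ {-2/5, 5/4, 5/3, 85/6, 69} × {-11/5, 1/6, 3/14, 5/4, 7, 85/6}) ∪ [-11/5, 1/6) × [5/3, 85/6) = ({5/3} × {7}) ∪ ([-11/5, 1/6) × [5/3, 85/6))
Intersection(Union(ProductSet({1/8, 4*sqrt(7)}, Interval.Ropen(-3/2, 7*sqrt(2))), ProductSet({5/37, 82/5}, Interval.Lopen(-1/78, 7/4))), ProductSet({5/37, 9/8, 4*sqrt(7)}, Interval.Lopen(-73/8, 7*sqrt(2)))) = Union(ProductSet({5/37}, Interval.Lopen(-1/78, 7/4)), ProductSet({4*sqrt(7)}, Interval.Ropen(-3/2, 7*sqrt(2))))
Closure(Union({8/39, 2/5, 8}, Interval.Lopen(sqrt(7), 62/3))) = Union({8/39, 2/5}, Interval(sqrt(7), 62/3))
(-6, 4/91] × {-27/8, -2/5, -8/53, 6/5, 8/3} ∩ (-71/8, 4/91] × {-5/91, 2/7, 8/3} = (-6, 4/91] × {8/3}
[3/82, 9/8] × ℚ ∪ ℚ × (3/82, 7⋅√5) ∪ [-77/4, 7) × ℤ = ([-77/4, 7) × ℤ) ∪ ([3/82, 9/8] × ℚ) ∪ (ℚ × (3/82, 7⋅√5))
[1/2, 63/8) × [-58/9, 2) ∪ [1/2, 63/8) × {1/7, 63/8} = [1/2, 63/8) × ([-58/9, 2) ∪ {63/8})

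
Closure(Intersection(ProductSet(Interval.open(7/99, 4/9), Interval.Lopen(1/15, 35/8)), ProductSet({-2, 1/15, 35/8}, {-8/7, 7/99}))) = EmptySet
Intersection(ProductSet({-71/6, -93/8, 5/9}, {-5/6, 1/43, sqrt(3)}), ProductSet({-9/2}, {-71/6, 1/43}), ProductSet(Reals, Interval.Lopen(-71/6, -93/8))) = EmptySet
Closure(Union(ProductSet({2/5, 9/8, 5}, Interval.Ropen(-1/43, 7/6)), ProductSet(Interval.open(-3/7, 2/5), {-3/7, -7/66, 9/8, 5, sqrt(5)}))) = Union(ProductSet({2/5, 9/8, 5}, Interval(-1/43, 7/6)), ProductSet(Interval(-3/7, 2/5), {-3/7, -7/66, 9/8, 5, sqrt(5)}))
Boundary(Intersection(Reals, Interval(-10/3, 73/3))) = {-10/3, 73/3}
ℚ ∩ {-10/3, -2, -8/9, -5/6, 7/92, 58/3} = {-10/3, -2, -8/9, -5/6, 7/92, 58/3}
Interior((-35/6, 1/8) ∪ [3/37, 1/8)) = (-35/6, 1/8)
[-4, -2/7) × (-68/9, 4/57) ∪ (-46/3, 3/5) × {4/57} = ((-46/3, 3/5) × {4/57}) ∪ ([-4, -2/7) × (-68/9, 4/57))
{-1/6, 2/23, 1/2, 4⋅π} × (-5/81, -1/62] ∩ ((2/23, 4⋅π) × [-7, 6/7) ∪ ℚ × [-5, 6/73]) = {-1/6, 2/23, 1/2} × (-5/81, -1/62]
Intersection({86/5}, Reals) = {86/5}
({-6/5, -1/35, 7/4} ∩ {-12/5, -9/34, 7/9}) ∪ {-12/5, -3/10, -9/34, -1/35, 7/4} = {-12/5, -3/10, -9/34, -1/35, 7/4}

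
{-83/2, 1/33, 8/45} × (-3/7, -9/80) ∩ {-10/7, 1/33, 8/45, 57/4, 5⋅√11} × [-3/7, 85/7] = {1/33, 8/45} × (-3/7, -9/80)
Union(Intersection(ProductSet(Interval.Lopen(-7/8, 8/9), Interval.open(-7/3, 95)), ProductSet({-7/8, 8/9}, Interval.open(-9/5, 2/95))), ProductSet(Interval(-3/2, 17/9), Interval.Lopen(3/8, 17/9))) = Union(ProductSet({8/9}, Interval.open(-9/5, 2/95)), ProductSet(Interval(-3/2, 17/9), Interval.Lopen(3/8, 17/9)))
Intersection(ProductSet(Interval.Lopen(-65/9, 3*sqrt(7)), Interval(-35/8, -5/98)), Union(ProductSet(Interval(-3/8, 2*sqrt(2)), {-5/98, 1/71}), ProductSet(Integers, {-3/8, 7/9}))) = Union(ProductSet(Interval(-3/8, 2*sqrt(2)), {-5/98}), ProductSet(Range(-7, 8, 1), {-3/8}))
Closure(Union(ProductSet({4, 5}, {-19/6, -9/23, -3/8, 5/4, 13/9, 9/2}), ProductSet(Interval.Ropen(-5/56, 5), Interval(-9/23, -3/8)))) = Union(ProductSet({4, 5}, {-19/6, -9/23, -3/8, 5/4, 13/9, 9/2}), ProductSet(Interval(-5/56, 5), Interval(-9/23, -3/8)))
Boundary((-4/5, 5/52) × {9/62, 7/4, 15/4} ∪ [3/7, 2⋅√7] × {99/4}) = ([-4/5, 5/52] × {9/62, 7/4, 15/4}) ∪ ([3/7, 2⋅√7] × {99/4})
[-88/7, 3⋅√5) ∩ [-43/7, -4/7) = [-43/7, -4/7)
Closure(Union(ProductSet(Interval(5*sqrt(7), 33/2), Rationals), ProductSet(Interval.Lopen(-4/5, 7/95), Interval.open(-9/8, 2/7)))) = Union(ProductSet({-4/5, 7/95}, Interval(-9/8, 2/7)), ProductSet(Interval(-4/5, 7/95), {-9/8, 2/7}), ProductSet(Interval.Lopen(-4/5, 7/95), Interval.open(-9/8, 2/7)), ProductSet(Interval(5*sqrt(7), 33/2), Union(Interval(-oo, oo), Rationals)))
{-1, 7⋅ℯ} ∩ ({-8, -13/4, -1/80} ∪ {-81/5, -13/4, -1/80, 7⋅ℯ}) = {7⋅ℯ}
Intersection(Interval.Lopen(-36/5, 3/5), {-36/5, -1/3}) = {-1/3}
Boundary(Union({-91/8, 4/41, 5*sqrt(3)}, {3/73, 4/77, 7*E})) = {-91/8, 3/73, 4/77, 4/41, 5*sqrt(3), 7*E}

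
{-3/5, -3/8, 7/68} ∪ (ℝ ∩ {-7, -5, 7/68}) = {-7, -5, -3/5, -3/8, 7/68}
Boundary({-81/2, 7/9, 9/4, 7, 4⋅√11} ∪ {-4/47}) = {-81/2, -4/47, 7/9, 9/4, 7, 4⋅√11}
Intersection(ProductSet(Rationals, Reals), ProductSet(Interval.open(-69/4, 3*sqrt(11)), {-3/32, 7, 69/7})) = ProductSet(Intersection(Interval.open(-69/4, 3*sqrt(11)), Rationals), {-3/32, 7, 69/7})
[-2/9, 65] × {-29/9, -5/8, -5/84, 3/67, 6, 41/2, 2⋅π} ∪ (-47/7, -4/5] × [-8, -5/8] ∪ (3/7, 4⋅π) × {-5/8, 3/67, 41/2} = ((-47/7, -4/5] × [-8, -5/8]) ∪ ([-2/9, 65] × {-29/9, -5/8, -5/84, 3/67, 6, 41/2, 2⋅π})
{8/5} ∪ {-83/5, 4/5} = {-83/5, 4/5, 8/5}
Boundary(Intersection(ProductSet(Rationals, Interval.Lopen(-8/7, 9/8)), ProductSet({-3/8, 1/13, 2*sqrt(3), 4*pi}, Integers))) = ProductSet({-3/8, 1/13}, Range(-1, 2, 1))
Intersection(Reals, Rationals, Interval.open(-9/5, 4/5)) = Intersection(Interval.open(-9/5, 4/5), Rationals)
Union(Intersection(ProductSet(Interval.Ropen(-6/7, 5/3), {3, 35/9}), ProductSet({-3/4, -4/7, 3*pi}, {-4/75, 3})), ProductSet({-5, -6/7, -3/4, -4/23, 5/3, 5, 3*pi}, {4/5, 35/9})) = Union(ProductSet({-3/4, -4/7}, {3}), ProductSet({-5, -6/7, -3/4, -4/23, 5/3, 5, 3*pi}, {4/5, 35/9}))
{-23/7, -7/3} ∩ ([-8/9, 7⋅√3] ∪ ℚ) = {-23/7, -7/3}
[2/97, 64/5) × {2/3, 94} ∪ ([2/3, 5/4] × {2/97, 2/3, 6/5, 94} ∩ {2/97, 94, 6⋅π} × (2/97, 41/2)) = [2/97, 64/5) × {2/3, 94}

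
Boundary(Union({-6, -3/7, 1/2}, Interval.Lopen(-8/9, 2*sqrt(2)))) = {-6, -8/9, 2*sqrt(2)}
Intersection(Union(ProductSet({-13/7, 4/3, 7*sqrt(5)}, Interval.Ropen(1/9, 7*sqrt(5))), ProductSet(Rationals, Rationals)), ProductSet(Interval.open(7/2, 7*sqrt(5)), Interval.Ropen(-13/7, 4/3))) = ProductSet(Intersection(Interval.open(7/2, 7*sqrt(5)), Rationals), Intersection(Interval.Ropen(-13/7, 4/3), Rationals))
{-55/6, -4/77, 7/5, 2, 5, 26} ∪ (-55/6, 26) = [-55/6, 26]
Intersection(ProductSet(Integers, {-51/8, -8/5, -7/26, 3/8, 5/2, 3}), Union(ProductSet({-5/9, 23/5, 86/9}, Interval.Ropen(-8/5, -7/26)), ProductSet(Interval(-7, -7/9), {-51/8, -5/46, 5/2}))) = ProductSet(Range(-7, 0, 1), {-51/8, 5/2})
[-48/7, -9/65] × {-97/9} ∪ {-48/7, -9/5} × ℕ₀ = ({-48/7, -9/5} × ℕ₀) ∪ ([-48/7, -9/65] × {-97/9})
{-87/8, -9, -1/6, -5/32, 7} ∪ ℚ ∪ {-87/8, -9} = ℚ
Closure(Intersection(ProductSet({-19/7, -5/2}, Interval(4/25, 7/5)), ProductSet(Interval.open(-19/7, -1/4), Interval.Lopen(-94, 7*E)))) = ProductSet({-5/2}, Interval(4/25, 7/5))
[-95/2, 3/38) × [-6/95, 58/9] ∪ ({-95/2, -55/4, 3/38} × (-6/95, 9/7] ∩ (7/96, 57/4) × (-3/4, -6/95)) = [-95/2, 3/38) × [-6/95, 58/9]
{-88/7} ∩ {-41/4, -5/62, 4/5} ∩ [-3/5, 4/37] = ∅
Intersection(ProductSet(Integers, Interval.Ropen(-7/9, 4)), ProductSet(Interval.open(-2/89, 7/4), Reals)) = ProductSet(Range(0, 2, 1), Interval.Ropen(-7/9, 4))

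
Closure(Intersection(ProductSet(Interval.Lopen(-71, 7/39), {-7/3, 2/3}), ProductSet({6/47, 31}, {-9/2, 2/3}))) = ProductSet({6/47}, {2/3})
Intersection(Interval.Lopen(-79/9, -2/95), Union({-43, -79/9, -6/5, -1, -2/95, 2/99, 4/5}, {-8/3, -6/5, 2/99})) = {-8/3, -6/5, -1, -2/95}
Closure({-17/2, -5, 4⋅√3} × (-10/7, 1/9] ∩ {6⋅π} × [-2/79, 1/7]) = ∅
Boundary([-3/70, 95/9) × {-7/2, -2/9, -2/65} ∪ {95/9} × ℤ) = ({95/9} × ℤ) ∪ ([-3/70, 95/9] × {-7/2, -2/9, -2/65})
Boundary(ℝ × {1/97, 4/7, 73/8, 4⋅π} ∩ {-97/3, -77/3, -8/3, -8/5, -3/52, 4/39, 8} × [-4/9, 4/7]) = {-97/3, -77/3, -8/3, -8/5, -3/52, 4/39, 8} × {1/97, 4/7}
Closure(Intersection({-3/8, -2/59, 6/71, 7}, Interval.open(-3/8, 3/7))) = {-2/59, 6/71}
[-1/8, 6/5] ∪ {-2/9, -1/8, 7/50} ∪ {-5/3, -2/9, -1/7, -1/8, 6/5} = {-5/3, -2/9, -1/7} ∪ [-1/8, 6/5]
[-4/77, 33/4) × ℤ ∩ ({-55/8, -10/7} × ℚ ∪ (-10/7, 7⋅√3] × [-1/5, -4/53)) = ∅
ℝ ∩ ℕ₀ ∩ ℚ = ℕ₀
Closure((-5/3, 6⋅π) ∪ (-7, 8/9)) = [-7, 6⋅π]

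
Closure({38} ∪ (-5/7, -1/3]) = [-5/7, -1/3] ∪ {38}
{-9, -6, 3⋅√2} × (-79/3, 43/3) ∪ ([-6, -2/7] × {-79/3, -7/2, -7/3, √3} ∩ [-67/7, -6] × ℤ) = {-9, -6, 3⋅√2} × (-79/3, 43/3)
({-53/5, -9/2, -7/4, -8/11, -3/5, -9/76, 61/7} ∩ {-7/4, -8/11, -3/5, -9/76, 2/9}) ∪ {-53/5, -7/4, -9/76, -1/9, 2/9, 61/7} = {-53/5, -7/4, -8/11, -3/5, -9/76, -1/9, 2/9, 61/7}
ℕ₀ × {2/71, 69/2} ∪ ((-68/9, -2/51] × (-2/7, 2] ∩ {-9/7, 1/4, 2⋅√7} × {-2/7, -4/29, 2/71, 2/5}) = (ℕ₀ × {2/71, 69/2}) ∪ ({-9/7} × {-4/29, 2/71, 2/5})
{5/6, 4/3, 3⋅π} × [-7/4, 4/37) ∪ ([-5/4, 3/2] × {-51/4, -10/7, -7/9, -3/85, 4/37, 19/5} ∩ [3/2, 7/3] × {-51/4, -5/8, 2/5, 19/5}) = ({3/2} × {-51/4, 19/5}) ∪ ({5/6, 4/3, 3⋅π} × [-7/4, 4/37))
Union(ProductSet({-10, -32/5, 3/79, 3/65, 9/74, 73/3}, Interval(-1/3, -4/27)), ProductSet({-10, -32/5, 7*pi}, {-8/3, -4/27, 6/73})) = Union(ProductSet({-10, -32/5, 7*pi}, {-8/3, -4/27, 6/73}), ProductSet({-10, -32/5, 3/79, 3/65, 9/74, 73/3}, Interval(-1/3, -4/27)))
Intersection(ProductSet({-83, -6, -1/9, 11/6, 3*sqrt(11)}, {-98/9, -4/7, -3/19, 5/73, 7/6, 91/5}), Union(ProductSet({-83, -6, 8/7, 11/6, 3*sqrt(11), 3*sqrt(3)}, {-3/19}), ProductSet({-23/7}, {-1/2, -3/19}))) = ProductSet({-83, -6, 11/6, 3*sqrt(11)}, {-3/19})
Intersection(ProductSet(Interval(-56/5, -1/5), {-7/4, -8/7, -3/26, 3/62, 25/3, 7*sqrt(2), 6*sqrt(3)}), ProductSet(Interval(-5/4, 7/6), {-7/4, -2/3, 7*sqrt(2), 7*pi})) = ProductSet(Interval(-5/4, -1/5), {-7/4, 7*sqrt(2)})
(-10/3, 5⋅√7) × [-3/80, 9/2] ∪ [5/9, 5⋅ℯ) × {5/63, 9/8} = ([5/9, 5⋅ℯ) × {5/63, 9/8}) ∪ ((-10/3, 5⋅√7) × [-3/80, 9/2])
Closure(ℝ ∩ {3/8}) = {3/8}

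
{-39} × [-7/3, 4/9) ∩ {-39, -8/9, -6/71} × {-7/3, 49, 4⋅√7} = {-39} × {-7/3}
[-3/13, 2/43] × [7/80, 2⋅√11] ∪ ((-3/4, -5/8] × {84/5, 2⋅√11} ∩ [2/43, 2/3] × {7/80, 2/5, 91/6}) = [-3/13, 2/43] × [7/80, 2⋅√11]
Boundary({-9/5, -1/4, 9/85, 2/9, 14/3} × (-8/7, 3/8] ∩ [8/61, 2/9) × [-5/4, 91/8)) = ∅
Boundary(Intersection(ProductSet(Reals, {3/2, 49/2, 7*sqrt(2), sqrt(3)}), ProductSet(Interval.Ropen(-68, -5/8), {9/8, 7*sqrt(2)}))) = ProductSet(Interval(-68, -5/8), {7*sqrt(2)})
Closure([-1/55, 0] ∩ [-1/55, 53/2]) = [-1/55, 0]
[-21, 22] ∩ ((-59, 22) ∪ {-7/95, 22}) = [-21, 22]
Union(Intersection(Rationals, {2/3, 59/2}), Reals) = Reals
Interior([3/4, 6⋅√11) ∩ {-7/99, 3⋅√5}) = ∅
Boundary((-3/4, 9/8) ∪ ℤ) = {-3/4, 9/8} ∪ (ℤ \ (-3/4, 9/8))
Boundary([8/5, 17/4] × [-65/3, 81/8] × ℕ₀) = [8/5, 17/4] × [-65/3, 81/8] × ℕ₀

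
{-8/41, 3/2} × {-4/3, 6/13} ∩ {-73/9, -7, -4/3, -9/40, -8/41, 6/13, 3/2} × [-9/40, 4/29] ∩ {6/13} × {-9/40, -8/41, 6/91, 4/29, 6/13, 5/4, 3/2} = ∅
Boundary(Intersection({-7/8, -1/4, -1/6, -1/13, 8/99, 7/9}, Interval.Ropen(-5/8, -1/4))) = EmptySet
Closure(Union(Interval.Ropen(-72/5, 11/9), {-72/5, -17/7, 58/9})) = Union({58/9}, Interval(-72/5, 11/9))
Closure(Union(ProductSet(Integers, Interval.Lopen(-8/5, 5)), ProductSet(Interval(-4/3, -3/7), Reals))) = Union(ProductSet(Complement(Integers, Interval.open(-4/3, -3/7)), Interval(-8/5, 5)), ProductSet(Integers, Interval.Lopen(-8/5, 5)), ProductSet(Interval(-4/3, -3/7), Reals))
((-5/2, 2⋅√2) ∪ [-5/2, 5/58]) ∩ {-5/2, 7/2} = {-5/2}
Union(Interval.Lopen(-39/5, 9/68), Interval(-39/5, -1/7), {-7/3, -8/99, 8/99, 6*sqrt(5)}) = Union({6*sqrt(5)}, Interval(-39/5, 9/68))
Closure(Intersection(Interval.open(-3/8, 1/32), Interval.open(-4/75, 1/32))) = Interval(-4/75, 1/32)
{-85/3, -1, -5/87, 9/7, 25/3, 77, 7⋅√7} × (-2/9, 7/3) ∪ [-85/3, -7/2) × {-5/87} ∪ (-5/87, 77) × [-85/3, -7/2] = ([-85/3, -7/2) × {-5/87}) ∪ ((-5/87, 77) × [-85/3, -7/2]) ∪ ({-85/3, -1, -5/87, 9/7, 25/3, 77, 7⋅√7} × (-2/9, 7/3))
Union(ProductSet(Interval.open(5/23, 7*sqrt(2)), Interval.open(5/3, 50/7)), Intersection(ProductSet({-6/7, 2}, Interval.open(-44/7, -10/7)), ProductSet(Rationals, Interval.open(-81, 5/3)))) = Union(ProductSet({-6/7, 2}, Interval.open(-44/7, -10/7)), ProductSet(Interval.open(5/23, 7*sqrt(2)), Interval.open(5/3, 50/7)))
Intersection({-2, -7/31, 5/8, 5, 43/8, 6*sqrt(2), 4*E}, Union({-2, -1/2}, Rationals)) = {-2, -7/31, 5/8, 5, 43/8}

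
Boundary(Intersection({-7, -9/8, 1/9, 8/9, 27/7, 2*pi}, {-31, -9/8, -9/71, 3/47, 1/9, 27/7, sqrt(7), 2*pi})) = {-9/8, 1/9, 27/7, 2*pi}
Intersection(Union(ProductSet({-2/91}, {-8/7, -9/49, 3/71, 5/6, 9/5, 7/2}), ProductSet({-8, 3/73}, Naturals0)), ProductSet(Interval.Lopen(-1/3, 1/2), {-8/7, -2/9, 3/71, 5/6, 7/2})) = ProductSet({-2/91}, {-8/7, 3/71, 5/6, 7/2})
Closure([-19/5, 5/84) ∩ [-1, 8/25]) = [-1, 5/84]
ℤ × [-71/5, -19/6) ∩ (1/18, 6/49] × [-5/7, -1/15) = ∅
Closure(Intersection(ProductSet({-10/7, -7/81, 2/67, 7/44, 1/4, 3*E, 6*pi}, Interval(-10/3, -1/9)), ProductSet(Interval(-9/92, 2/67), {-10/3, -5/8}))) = ProductSet({-7/81, 2/67}, {-10/3, -5/8})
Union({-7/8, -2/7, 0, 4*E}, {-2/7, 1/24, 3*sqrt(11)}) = {-7/8, -2/7, 0, 1/24, 3*sqrt(11), 4*E}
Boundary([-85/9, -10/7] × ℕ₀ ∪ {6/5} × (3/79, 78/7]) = ([-85/9, -10/7] × ℕ₀) ∪ ({6/5} × [3/79, 78/7])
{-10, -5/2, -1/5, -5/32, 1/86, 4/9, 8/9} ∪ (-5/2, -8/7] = {-10, -1/5, -5/32, 1/86, 4/9, 8/9} ∪ [-5/2, -8/7]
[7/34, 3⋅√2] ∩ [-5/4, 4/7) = [7/34, 4/7)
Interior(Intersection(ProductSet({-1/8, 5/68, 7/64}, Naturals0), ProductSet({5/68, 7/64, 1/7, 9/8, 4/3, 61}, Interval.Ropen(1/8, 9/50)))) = EmptySet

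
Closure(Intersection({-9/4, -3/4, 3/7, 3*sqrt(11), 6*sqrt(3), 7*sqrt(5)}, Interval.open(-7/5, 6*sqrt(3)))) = {-3/4, 3/7, 3*sqrt(11)}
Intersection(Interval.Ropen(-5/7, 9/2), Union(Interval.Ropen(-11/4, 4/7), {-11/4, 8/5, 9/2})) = Union({8/5}, Interval.Ropen(-5/7, 4/7))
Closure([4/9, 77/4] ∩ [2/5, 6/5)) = [4/9, 6/5]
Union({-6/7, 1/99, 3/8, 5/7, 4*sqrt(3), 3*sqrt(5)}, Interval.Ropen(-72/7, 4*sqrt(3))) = Interval(-72/7, 4*sqrt(3))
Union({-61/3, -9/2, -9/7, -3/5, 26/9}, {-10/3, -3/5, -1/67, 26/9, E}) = {-61/3, -9/2, -10/3, -9/7, -3/5, -1/67, 26/9, E}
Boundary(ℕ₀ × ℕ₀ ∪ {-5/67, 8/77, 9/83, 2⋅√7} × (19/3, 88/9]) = (ℕ₀ × ℕ₀) ∪ ({-5/67, 8/77, 9/83, 2⋅√7} × [19/3, 88/9])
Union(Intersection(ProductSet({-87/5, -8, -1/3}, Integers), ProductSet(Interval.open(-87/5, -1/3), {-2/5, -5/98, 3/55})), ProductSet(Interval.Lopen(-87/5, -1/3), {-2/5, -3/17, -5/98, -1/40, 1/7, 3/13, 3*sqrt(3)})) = ProductSet(Interval.Lopen(-87/5, -1/3), {-2/5, -3/17, -5/98, -1/40, 1/7, 3/13, 3*sqrt(3)})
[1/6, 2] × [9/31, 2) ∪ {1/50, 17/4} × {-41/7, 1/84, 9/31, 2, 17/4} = ({1/50, 17/4} × {-41/7, 1/84, 9/31, 2, 17/4}) ∪ ([1/6, 2] × [9/31, 2))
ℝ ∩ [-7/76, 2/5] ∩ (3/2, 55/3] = ∅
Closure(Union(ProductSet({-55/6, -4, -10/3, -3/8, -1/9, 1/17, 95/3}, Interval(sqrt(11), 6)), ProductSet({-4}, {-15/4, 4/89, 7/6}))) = Union(ProductSet({-4}, {-15/4, 4/89, 7/6}), ProductSet({-55/6, -4, -10/3, -3/8, -1/9, 1/17, 95/3}, Interval(sqrt(11), 6)))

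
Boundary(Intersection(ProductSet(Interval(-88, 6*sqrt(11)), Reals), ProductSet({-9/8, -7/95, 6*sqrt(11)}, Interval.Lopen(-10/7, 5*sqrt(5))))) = ProductSet({-9/8, -7/95, 6*sqrt(11)}, Interval(-10/7, 5*sqrt(5)))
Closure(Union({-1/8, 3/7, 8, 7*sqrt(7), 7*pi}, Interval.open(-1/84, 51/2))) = Union({-1/8}, Interval(-1/84, 51/2))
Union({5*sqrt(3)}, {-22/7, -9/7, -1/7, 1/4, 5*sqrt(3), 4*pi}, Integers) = Union({-22/7, -9/7, -1/7, 1/4, 5*sqrt(3), 4*pi}, Integers)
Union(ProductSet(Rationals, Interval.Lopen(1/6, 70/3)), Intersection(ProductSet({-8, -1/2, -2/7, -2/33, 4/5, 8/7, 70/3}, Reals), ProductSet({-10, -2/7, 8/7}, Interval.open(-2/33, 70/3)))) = Union(ProductSet({-2/7, 8/7}, Interval.open(-2/33, 70/3)), ProductSet(Rationals, Interval.Lopen(1/6, 70/3)))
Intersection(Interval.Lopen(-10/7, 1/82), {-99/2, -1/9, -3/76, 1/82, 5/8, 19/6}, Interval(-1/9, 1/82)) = {-1/9, -3/76, 1/82}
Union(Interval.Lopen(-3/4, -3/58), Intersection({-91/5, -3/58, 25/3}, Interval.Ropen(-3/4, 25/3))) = Interval.Lopen(-3/4, -3/58)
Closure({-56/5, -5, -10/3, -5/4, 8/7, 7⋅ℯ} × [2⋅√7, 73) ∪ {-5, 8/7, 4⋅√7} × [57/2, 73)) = ({-5, 8/7, 4⋅√7} × [57/2, 73]) ∪ ({-56/5, -5, -10/3, -5/4, 8/7, 7⋅ℯ} × [2⋅√7, 73])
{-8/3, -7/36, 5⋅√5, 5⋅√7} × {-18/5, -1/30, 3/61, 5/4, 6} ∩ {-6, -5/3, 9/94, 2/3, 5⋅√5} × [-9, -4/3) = {5⋅√5} × {-18/5}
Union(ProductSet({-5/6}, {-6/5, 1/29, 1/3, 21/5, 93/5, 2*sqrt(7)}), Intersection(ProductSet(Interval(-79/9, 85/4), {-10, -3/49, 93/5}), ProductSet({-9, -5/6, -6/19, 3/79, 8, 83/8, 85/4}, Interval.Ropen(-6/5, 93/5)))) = Union(ProductSet({-5/6}, {-6/5, 1/29, 1/3, 21/5, 93/5, 2*sqrt(7)}), ProductSet({-5/6, -6/19, 3/79, 8, 83/8, 85/4}, {-3/49}))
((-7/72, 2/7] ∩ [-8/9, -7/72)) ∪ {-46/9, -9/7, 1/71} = {-46/9, -9/7, 1/71}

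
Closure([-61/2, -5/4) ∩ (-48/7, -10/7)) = [-48/7, -10/7]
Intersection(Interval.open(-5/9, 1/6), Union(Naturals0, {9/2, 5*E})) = Range(0, 1, 1)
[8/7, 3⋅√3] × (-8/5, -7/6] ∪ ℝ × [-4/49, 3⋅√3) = (ℝ × [-4/49, 3⋅√3)) ∪ ([8/7, 3⋅√3] × (-8/5, -7/6])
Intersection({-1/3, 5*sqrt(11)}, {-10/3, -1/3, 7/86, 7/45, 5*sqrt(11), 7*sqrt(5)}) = {-1/3, 5*sqrt(11)}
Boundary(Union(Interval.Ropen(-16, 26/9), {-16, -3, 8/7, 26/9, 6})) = {-16, 26/9, 6}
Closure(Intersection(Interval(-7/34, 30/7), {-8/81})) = {-8/81}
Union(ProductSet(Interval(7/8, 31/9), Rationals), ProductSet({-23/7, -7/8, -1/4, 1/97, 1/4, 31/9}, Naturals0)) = Union(ProductSet({-23/7, -7/8, -1/4, 1/97, 1/4, 31/9}, Naturals0), ProductSet(Interval(7/8, 31/9), Rationals))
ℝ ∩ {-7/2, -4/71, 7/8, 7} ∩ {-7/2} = {-7/2}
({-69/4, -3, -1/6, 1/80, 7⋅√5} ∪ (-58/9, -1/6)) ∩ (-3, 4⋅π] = (-3, -1/6] ∪ {1/80}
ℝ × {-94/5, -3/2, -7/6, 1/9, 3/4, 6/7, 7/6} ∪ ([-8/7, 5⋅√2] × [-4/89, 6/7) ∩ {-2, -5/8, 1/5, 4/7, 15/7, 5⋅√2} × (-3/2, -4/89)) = ℝ × {-94/5, -3/2, -7/6, 1/9, 3/4, 6/7, 7/6}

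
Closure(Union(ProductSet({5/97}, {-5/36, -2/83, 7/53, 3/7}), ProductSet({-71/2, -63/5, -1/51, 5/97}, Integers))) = Union(ProductSet({5/97}, {-5/36, -2/83, 7/53, 3/7}), ProductSet({-71/2, -63/5, -1/51, 5/97}, Integers))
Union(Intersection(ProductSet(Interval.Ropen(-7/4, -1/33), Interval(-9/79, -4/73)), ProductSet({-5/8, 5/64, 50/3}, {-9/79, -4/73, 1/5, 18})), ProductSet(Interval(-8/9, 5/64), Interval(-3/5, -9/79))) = Union(ProductSet({-5/8}, {-9/79, -4/73}), ProductSet(Interval(-8/9, 5/64), Interval(-3/5, -9/79)))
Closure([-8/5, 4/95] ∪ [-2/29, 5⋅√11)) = [-8/5, 5⋅√11]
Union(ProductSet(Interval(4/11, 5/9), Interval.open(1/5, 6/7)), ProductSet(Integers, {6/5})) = Union(ProductSet(Integers, {6/5}), ProductSet(Interval(4/11, 5/9), Interval.open(1/5, 6/7)))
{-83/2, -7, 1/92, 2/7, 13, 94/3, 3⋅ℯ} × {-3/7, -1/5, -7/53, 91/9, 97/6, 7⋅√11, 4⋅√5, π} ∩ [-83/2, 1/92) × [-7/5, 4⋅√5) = {-83/2, -7} × {-3/7, -1/5, -7/53, π}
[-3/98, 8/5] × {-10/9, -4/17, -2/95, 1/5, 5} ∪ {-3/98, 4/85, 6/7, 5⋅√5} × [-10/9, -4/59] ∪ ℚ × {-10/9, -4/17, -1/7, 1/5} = (ℚ × {-10/9, -4/17, -1/7, 1/5}) ∪ ([-3/98, 8/5] × {-10/9, -4/17, -2/95, 1/5, 5}) ∪ ({-3/98, 4/85, 6/7, 5⋅√5} × [-10/9, -4/59])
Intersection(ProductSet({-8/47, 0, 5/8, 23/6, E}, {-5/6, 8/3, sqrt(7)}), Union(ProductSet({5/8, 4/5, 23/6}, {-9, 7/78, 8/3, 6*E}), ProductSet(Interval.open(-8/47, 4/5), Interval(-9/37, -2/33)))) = ProductSet({5/8, 23/6}, {8/3})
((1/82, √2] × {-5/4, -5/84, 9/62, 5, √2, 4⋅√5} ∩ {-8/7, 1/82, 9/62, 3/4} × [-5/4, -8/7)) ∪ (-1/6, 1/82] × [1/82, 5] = ({9/62, 3/4} × {-5/4}) ∪ ((-1/6, 1/82] × [1/82, 5])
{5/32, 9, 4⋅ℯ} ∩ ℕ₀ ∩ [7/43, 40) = {9}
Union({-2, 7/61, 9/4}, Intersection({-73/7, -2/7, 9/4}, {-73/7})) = {-73/7, -2, 7/61, 9/4}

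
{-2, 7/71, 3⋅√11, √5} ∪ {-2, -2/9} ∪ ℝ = ℝ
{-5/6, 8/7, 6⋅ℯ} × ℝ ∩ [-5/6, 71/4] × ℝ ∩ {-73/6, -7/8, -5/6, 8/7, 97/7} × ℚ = {-5/6, 8/7} × ℚ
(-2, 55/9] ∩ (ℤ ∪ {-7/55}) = {-1, 0, …, 6} ∪ {-7/55}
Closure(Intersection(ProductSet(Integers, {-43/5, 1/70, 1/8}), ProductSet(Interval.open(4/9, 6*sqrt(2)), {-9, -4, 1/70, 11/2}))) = ProductSet(Range(1, 9, 1), {1/70})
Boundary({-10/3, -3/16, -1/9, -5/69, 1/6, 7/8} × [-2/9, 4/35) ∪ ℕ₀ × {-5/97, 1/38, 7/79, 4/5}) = (ℕ₀ × {-5/97, 1/38, 7/79, 4/5}) ∪ ({-10/3, -3/16, -1/9, -5/69, 1/6, 7/8} × [-2/9, 4/35])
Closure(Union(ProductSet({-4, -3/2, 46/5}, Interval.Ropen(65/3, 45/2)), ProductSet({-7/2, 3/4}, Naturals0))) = Union(ProductSet({-7/2, 3/4}, Naturals0), ProductSet({-4, -3/2, 46/5}, Interval(65/3, 45/2)))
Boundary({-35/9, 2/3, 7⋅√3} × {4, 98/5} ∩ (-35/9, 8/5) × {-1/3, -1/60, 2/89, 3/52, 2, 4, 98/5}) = {2/3} × {4, 98/5}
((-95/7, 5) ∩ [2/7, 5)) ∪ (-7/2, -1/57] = (-7/2, -1/57] ∪ [2/7, 5)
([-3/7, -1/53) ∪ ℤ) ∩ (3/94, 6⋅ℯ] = {1, 2, …, 16}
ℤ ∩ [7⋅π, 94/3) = {22, 23, …, 31}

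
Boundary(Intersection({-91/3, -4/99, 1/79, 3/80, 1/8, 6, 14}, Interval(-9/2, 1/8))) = {-4/99, 1/79, 3/80, 1/8}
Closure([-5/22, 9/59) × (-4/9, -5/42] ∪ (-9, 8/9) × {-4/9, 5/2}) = ({-5/22, 9/59} × [-4/9, -5/42]) ∪ ([-9, 8/9] × {-4/9, 5/2}) ∪ ([-5/22, 9/59] × {-4/9, -5/42}) ∪ ([-5/22, 9/59) × (-4/9, -5/42])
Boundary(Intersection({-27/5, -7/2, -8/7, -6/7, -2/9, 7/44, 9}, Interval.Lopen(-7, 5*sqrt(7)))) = {-27/5, -7/2, -8/7, -6/7, -2/9, 7/44, 9}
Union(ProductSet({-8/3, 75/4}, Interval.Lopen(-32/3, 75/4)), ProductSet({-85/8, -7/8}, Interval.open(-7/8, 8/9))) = Union(ProductSet({-85/8, -7/8}, Interval.open(-7/8, 8/9)), ProductSet({-8/3, 75/4}, Interval.Lopen(-32/3, 75/4)))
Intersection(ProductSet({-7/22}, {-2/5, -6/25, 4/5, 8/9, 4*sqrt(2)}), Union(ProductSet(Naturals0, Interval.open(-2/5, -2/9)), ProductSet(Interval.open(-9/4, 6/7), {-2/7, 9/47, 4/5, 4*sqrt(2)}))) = ProductSet({-7/22}, {4/5, 4*sqrt(2)})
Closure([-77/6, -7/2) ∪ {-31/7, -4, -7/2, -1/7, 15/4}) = [-77/6, -7/2] ∪ {-1/7, 15/4}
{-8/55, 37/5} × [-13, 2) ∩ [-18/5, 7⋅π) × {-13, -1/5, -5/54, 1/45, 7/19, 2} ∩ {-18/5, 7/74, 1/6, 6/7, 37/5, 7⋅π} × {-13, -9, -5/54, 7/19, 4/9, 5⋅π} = {37/5} × {-13, -5/54, 7/19}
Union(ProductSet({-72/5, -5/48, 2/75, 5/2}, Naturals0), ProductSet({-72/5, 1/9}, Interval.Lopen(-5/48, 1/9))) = Union(ProductSet({-72/5, 1/9}, Interval.Lopen(-5/48, 1/9)), ProductSet({-72/5, -5/48, 2/75, 5/2}, Naturals0))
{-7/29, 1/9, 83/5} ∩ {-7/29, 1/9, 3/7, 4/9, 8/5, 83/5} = {-7/29, 1/9, 83/5}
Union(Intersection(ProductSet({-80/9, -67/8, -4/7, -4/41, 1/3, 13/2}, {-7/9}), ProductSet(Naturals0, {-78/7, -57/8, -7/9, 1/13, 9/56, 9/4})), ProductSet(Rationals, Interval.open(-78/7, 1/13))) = ProductSet(Rationals, Interval.open(-78/7, 1/13))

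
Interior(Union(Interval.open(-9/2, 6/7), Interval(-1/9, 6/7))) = Interval.open(-9/2, 6/7)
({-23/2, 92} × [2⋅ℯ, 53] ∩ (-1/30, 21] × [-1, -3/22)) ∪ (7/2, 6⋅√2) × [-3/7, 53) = (7/2, 6⋅√2) × [-3/7, 53)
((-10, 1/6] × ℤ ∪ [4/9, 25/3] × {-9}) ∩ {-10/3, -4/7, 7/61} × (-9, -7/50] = {-10/3, -4/7, 7/61} × {-8, -7, …, -1}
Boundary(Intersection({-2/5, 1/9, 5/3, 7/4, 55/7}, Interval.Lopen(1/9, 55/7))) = {5/3, 7/4, 55/7}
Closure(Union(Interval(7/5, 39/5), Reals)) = Interval(-oo, oo)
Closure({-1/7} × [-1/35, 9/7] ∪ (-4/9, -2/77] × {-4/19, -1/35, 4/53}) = ({-1/7} × [-1/35, 9/7]) ∪ ([-4/9, -2/77] × {-4/19, -1/35, 4/53})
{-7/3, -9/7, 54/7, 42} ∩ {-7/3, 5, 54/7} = {-7/3, 54/7}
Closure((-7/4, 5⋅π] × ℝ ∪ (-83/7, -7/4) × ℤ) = ([-83/7, -7/4] × ℤ) ∪ ([-7/4, 5⋅π] × ℝ)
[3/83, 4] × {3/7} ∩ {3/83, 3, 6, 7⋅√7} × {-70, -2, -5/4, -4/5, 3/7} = {3/83, 3} × {3/7}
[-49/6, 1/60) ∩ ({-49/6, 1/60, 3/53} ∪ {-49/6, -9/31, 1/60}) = {-49/6, -9/31}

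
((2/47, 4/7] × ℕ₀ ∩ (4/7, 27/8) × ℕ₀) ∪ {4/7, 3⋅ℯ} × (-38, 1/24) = {4/7, 3⋅ℯ} × (-38, 1/24)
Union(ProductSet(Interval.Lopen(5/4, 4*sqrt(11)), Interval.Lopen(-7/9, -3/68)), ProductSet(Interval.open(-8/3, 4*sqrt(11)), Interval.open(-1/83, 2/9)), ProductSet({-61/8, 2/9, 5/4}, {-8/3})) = Union(ProductSet({-61/8, 2/9, 5/4}, {-8/3}), ProductSet(Interval.open(-8/3, 4*sqrt(11)), Interval.open(-1/83, 2/9)), ProductSet(Interval.Lopen(5/4, 4*sqrt(11)), Interval.Lopen(-7/9, -3/68)))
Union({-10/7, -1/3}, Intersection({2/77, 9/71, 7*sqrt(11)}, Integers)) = {-10/7, -1/3}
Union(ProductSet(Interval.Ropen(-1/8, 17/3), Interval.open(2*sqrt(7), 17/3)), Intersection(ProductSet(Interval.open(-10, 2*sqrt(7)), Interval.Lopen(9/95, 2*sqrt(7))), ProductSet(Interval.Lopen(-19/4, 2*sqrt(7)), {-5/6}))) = ProductSet(Interval.Ropen(-1/8, 17/3), Interval.open(2*sqrt(7), 17/3))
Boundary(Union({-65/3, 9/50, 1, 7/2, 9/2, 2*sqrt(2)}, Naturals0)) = Union({-65/3, 9/50, 7/2, 9/2, 2*sqrt(2)}, Naturals0)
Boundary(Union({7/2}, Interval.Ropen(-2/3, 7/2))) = {-2/3, 7/2}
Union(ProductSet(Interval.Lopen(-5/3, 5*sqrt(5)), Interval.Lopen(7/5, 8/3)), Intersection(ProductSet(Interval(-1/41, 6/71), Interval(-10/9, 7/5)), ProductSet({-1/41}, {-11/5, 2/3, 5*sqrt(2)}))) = Union(ProductSet({-1/41}, {2/3}), ProductSet(Interval.Lopen(-5/3, 5*sqrt(5)), Interval.Lopen(7/5, 8/3)))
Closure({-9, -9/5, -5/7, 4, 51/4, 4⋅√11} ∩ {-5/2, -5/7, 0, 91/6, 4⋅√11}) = {-5/7, 4⋅√11}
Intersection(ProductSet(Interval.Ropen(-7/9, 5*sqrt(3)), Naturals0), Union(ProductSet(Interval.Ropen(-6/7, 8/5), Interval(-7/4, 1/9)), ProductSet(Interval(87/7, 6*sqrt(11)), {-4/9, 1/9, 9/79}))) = ProductSet(Interval.Ropen(-7/9, 8/5), Range(0, 1, 1))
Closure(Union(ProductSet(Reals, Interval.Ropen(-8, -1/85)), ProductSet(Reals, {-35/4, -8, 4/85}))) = ProductSet(Reals, Union({-35/4, 4/85}, Interval(-8, -1/85)))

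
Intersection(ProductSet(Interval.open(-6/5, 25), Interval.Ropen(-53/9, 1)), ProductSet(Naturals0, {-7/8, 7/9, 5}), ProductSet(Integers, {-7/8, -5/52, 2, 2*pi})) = ProductSet(Range(0, 25, 1), {-7/8})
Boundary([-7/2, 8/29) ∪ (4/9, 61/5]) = {-7/2, 8/29, 4/9, 61/5}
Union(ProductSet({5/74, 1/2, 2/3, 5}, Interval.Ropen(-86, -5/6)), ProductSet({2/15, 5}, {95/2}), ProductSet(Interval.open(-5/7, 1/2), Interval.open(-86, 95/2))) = Union(ProductSet({2/15, 5}, {95/2}), ProductSet({5/74, 1/2, 2/3, 5}, Interval.Ropen(-86, -5/6)), ProductSet(Interval.open(-5/7, 1/2), Interval.open(-86, 95/2)))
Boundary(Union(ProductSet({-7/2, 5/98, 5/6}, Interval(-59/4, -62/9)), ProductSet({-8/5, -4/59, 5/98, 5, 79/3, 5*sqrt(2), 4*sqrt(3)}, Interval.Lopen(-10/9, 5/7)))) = Union(ProductSet({-7/2, 5/98, 5/6}, Interval(-59/4, -62/9)), ProductSet({-8/5, -4/59, 5/98, 5, 79/3, 5*sqrt(2), 4*sqrt(3)}, Interval(-10/9, 5/7)))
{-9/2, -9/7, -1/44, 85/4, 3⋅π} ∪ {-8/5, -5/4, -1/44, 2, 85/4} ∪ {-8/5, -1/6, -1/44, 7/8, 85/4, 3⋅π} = {-9/2, -8/5, -9/7, -5/4, -1/6, -1/44, 7/8, 2, 85/4, 3⋅π}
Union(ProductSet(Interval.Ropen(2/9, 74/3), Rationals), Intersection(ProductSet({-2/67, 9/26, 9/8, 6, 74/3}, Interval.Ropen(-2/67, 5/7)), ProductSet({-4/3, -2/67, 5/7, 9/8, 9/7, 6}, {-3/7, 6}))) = ProductSet(Interval.Ropen(2/9, 74/3), Rationals)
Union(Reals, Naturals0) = Reals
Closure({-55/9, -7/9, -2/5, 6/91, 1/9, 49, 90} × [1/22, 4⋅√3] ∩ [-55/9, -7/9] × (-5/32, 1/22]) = {-55/9, -7/9} × {1/22}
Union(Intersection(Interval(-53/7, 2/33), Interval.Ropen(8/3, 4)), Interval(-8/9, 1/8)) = Interval(-8/9, 1/8)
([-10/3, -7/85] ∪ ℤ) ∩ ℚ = ℤ ∪ (ℚ ∩ [-10/3, -7/85])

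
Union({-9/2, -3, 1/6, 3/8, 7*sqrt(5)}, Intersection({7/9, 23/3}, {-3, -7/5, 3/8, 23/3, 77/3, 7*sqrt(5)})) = {-9/2, -3, 1/6, 3/8, 23/3, 7*sqrt(5)}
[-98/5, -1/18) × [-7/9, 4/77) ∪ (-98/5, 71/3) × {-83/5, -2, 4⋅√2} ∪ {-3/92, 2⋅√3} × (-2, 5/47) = ([-98/5, -1/18) × [-7/9, 4/77)) ∪ ({-3/92, 2⋅√3} × (-2, 5/47)) ∪ ((-98/5, 71/3) × {-83/5, -2, 4⋅√2})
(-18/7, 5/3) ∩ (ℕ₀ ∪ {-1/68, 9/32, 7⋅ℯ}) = {-1/68, 9/32} ∪ {0, 1}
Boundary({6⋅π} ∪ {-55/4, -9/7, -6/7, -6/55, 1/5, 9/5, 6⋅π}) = {-55/4, -9/7, -6/7, -6/55, 1/5, 9/5, 6⋅π}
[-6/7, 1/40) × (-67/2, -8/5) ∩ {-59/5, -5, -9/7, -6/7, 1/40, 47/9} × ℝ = {-6/7} × (-67/2, -8/5)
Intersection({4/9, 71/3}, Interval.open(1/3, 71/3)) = {4/9}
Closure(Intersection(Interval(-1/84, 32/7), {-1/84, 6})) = {-1/84}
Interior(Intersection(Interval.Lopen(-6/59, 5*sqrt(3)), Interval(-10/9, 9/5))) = Interval.open(-6/59, 9/5)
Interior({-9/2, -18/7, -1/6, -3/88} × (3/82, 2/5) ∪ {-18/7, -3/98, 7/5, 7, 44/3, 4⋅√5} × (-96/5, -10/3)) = ∅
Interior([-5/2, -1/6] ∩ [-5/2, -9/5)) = (-5/2, -9/5)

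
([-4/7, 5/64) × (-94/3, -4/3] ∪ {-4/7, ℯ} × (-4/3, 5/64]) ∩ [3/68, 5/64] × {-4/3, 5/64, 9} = [3/68, 5/64) × {-4/3}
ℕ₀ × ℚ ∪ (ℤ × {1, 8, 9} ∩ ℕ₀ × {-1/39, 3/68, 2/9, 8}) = ℕ₀ × ℚ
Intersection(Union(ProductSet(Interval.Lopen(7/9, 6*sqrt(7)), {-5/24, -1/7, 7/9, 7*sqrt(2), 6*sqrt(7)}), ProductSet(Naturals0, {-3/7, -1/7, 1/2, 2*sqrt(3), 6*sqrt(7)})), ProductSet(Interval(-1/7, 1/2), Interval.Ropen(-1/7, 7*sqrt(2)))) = ProductSet(Range(0, 1, 1), {-1/7, 1/2, 2*sqrt(3)})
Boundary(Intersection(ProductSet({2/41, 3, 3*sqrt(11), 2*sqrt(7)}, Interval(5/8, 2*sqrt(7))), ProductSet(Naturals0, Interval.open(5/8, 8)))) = ProductSet({3}, Interval(5/8, 2*sqrt(7)))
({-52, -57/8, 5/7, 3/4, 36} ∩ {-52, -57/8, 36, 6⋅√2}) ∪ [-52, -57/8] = [-52, -57/8] ∪ {36}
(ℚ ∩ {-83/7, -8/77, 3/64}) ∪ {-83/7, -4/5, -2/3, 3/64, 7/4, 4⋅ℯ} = {-83/7, -4/5, -2/3, -8/77, 3/64, 7/4, 4⋅ℯ}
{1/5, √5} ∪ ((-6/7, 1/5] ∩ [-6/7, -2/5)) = (-6/7, -2/5) ∪ {1/5, √5}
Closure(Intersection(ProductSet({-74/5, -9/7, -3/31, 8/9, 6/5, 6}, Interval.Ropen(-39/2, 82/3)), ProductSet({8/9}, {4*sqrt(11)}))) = ProductSet({8/9}, {4*sqrt(11)})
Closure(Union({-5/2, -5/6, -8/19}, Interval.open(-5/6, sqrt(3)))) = Union({-5/2}, Interval(-5/6, sqrt(3)))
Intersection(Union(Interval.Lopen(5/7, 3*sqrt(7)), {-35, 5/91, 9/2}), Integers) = Union({-35}, Range(1, 8, 1))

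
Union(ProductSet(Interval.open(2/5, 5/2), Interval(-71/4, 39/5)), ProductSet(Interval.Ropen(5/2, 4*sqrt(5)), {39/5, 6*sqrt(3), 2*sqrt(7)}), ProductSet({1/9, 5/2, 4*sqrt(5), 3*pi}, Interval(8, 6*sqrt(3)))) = Union(ProductSet({1/9, 5/2, 4*sqrt(5), 3*pi}, Interval(8, 6*sqrt(3))), ProductSet(Interval.open(2/5, 5/2), Interval(-71/4, 39/5)), ProductSet(Interval.Ropen(5/2, 4*sqrt(5)), {39/5, 6*sqrt(3), 2*sqrt(7)}))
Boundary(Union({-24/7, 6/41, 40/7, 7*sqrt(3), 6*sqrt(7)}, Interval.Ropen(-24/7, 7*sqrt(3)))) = {-24/7, 7*sqrt(3), 6*sqrt(7)}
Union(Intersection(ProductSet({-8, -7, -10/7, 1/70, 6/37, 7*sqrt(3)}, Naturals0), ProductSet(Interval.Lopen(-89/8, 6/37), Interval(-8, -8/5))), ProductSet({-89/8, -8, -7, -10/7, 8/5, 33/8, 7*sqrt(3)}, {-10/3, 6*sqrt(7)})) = ProductSet({-89/8, -8, -7, -10/7, 8/5, 33/8, 7*sqrt(3)}, {-10/3, 6*sqrt(7)})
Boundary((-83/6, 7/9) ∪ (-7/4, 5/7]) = {-83/6, 7/9}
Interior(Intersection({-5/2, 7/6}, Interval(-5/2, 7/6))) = EmptySet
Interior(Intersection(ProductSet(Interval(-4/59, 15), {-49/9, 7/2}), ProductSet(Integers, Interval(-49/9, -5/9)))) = EmptySet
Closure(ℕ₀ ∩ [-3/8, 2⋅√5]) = {0, 1, …, 4}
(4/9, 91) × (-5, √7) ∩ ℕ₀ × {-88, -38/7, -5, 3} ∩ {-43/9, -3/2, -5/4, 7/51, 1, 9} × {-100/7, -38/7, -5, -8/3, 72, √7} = ∅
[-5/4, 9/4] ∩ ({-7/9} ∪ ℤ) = {-1, 0, 1, 2} ∪ {-7/9}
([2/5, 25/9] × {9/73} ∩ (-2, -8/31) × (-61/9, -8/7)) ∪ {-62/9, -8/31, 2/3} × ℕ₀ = {-62/9, -8/31, 2/3} × ℕ₀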